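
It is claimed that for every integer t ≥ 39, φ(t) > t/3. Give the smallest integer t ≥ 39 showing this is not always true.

t = 42

Check each integer t ≥ 39 in order until the claim fails.
For t = 39, 40, 41 the conclusion holds.
t = 42: φ(42) = 12 and 42/3 = 14, so φ(42) ≤ 42/3.
Thus t = 42 disproves the claim, and no smaller t works.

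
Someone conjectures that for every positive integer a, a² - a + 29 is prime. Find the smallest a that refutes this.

a = 3

For a = 1, 2 the conclusion holds.
a = 3: a² - a + 29 = 35 = 5 × 7, composite.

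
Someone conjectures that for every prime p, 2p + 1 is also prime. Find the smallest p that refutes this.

p = 7

Check each prime p in order until 2p + 1 is not prime.
p = 2: 2p + 1 = 5, prime.
p = 3: 2p + 1 = 7, prime.
p = 5: 2p + 1 = 11, prime.
p = 7: 2p + 1 = 15 = 3 × 5, not prime.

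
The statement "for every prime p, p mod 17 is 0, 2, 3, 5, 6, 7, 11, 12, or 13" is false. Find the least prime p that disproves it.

The first 10 eligible values, up to p = 29, all satisfy the conclusion.
p = 31: 31 mod 17 = 14 — not in {0, 2, 3, 5, 6, 7, 11, 12, 13}.
Hence p = 31 is a counterexample.

p = 31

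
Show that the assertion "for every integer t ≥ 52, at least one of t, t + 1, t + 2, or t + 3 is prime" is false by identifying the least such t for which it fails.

A counterexample is any integer t ≥ 52 such that t, t + 1, t + 2, t + 3 are all composite; we check each in order.
t = 52: 53 is prime.
t = 53: 53 is prime.
t = 54: 54 = 2 × 27; 55 = 5 × 11; 56 = 2 × 28; 57 = 3 × 19 — all composite.

t = 54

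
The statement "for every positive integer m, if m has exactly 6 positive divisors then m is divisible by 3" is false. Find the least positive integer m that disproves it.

A counterexample is any positive integer m such that m has exactly 6 positive divisors but m is not divisible by 3; we check each in order.
m = 12: τ(12) = 6; 12 mod 3 = 0.
m = 18: τ(18) = 6; 18 mod 3 = 0.
m = 20: τ(20) = 6; 20 mod 3 = 2.
So m = 20 is the smallest counterexample.

m = 20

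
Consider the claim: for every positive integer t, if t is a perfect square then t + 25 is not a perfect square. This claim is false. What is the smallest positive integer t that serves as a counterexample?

We need the least positive integer t for which t is a perfect square but t + 25 is a perfect square.
For t = 1, 4, 9, 16, …, 81, 100, 121 the conclusion holds.
t = 144: 144 = 12² and 144 + 25 = 169 = 13².

t = 144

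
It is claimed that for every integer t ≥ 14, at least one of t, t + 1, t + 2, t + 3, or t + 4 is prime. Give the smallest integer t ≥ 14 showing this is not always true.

t = 24

We need the least integer t ≥ 14 for which t, t + 1, t + 2, t + 3, t + 4 are all composite.
For t = 14, 15, 16, 17, 18, 19, 20, 21, 22, 23 the conclusion holds.
t = 24: 24 = 2 × 12; 25 = 5 × 5; 26 = 2 × 13; 27 = 3 × 9; 28 = 2 × 14 — all composite.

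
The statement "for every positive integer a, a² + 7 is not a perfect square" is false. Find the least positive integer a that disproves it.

A counterexample is any positive integer a such that a² + 7 is a perfect square; we check each in order.
For a = 1, 2 the conclusion holds.
a = 3: 3² + 7 = 16 = 4², a perfect square.
Thus a = 3 disproves the claim, and no smaller a works.

a = 3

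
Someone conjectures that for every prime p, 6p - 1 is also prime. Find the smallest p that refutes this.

We need the least prime p for which 6p - 1 is not prime.
p = 2: 6p - 1 = 11, prime.
p = 3: 6p - 1 = 17, prime.
p = 5: 6p - 1 = 29, prime.
p = 7: 6p - 1 = 41, prime.
p = 11: 6p - 1 = 65 = 5 × 13, not prime.
So p = 11 is the smallest counterexample.

p = 11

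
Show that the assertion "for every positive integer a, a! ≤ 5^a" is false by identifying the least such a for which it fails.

A counterexample is any positive integer a such that a! > 5^a; we check each in order.
For a = 1, 2, 3, 4, …, 9, 10, 11 the conclusion holds.
a = 12: a! = 479001600 and 5^a = 244140625, so 479001600 > 244140625.

a = 12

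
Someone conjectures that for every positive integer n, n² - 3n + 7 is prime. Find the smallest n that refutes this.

Check each positive integer n in order until n² - 3n + 7 is not prime.
The first 5 eligible values, up to n = 5, all satisfy the conclusion.
n = 6: n² - 3n + 7 = 25 = 5 × 5, composite.

n = 6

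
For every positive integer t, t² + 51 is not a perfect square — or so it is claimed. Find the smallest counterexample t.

For t = 1, 2, 3, 4, 5, 6 the conclusion holds.
t = 7: 7² + 51 = 100 = 10², a perfect square.
Hence t = 7 is a counterexample.

t = 7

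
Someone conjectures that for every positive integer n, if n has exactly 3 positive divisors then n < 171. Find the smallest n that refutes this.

We need the least positive integer n for which n has exactly 3 positive divisors but the claim fails.
The first 6 eligible values, up to n = 169, all satisfy the conclusion.
n = 289: τ(289) = 3; 289 ≥ 171.

n = 289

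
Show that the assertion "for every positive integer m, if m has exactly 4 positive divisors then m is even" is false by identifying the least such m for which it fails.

m = 15

The first 4 eligible values, up to m = 14, all satisfy the conclusion.
m = 15: divisors of 15: 1, 3, 5, 15; 15 is odd.
Hence m = 15 is a counterexample.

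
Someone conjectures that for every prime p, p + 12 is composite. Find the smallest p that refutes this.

p = 5

A counterexample is any prime p such that p + 12 is prime; we check each in order.
For p = 2, 3 the conclusion holds.
p = 5: p + 12 = 17, prime — not composite.
So p = 5 is the smallest counterexample.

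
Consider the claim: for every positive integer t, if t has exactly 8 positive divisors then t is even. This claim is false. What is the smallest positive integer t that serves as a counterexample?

A counterexample is any positive integer t such that t has exactly 8 positive divisors but t is odd; we check each in order.
For t = 24, 30, 40, 42, …, 88, 102, 104 the conclusion holds.
t = 105: divisors of 105: 1, 3, 5, 7, 15, 21, 35, 105; 105 is odd.

t = 105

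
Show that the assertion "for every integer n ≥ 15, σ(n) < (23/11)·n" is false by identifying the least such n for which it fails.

Check each integer n ≥ 15 in order until the claim fails.
n = 15: σ(15) = 24; 24 < 345/11.
n = 16: σ(16) = 31; 31 < 368/11.
n = 17: σ(17) = 18; 18 < 391/11.
n = 18: σ(18) = 39; 39 ≥ 414/11.

n = 18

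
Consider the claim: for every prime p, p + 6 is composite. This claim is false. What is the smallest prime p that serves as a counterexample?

p = 5

A counterexample is any prime p such that p + 6 is prime; we check each in order.
For p = 2, 3 the conclusion holds.
p = 5: p + 6 = 11, prime — not composite.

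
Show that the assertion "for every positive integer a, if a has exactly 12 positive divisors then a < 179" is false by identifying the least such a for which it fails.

For a = 60, 72, 84, 90, …, 150, 156, 160 the conclusion holds.
a = 198: τ(198) = 12; 198 ≥ 179.
Thus a = 198 disproves the claim, and no smaller a works.

a = 198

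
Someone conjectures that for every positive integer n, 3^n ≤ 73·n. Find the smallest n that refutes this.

n = 6

Check each positive integer n in order until 3^n > 73·n.
For n = 1, 2, 3, 4, 5 the conclusion holds.
n = 6: 3^n = 729 and 73·n = 438, so 729 > 438.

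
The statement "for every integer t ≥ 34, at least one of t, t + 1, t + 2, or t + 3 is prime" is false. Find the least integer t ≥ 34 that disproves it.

t = 48

A counterexample is any integer t ≥ 34 such that t, t + 1, t + 2, t + 3 are all composite; we check each in order.
For t = 34, 35, 36, 37, …, 45, 46, 47 the conclusion holds.
t = 48: 48 = 2 × 24; 49 = 7 × 7; 50 = 2 × 25; 51 = 3 × 17 — all composite.
So t = 48 is the smallest counterexample.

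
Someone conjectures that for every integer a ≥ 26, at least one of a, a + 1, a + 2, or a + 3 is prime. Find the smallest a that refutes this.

a = 32

The first 6 eligible values, up to a = 31, all satisfy the conclusion.
a = 32: 32 = 2 × 16; 33 = 3 × 11; 34 = 2 × 17; 35 = 5 × 7 — all composite.
Hence a = 32 is a counterexample.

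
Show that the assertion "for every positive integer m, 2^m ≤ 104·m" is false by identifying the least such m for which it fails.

For m = 1, 2, 3, 4, 5, 6, 7, 8, 9, 10 the conclusion holds.
m = 11: 2^m = 2048 and 104·m = 1144, so 2048 > 1144.
Hence m = 11 is a counterexample.

m = 11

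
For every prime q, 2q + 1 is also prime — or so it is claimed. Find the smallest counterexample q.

Check each prime q in order until 2q + 1 is not prime.
q = 2: 2q + 1 = 5, prime.
q = 3: 2q + 1 = 7, prime.
q = 5: 2q + 1 = 11, prime.
q = 7: 2q + 1 = 15 = 3 × 5, not prime.
Hence q = 7 is a counterexample.

q = 7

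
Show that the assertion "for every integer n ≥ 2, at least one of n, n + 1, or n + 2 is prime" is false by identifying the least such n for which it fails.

Check each integer n ≥ 2 in order until n, n + 1, n + 2 are all composite.
n = 2: 2 is prime.
n = 3: 3 is prime.
n = 4: 5 is prime.
n = 5: 5 is prime.
n = 6: 7 is prime.
n = 7: 7 is prime.
n = 8: 8 = 2 × 4; 9 = 3 × 3; 10 = 2 × 5 — all composite.

n = 8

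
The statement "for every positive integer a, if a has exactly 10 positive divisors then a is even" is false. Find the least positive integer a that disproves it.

Check each positive integer a in order until a has exactly 10 positive divisors but a is odd.
The first 9 eligible values, up to a = 368, all satisfy the conclusion.
a = 405: divisors of 405: 10 divisors; 405 is odd.

a = 405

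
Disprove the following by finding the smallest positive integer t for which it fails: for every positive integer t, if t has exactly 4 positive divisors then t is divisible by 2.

We need the least positive integer t for which t has exactly 4 positive divisors but t is not divisible by 2.
t = 6: τ(6) = 4; 6 mod 2 = 0.
t = 8: τ(8) = 4; 8 mod 2 = 0.
t = 10: τ(10) = 4; 10 mod 2 = 0.
t = 14: τ(14) = 4; 14 mod 2 = 0.
t = 15: τ(15) = 4; 15 mod 2 = 1.
Thus t = 15 disproves the claim, and no smaller t works.

t = 15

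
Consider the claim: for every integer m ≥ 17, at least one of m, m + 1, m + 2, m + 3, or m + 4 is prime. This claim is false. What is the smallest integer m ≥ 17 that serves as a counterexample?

We need the least integer m ≥ 17 for which m, m + 1, m + 2, m + 3, m + 4 are all composite.
For m = 17, 18, 19, 20, 21, 22, 23 the conclusion holds.
m = 24: 24 = 2 × 12; 25 = 5 × 5; 26 = 2 × 13; 27 = 3 × 9; 28 = 2 × 14 — all composite.
So m = 24 is the smallest counterexample.

m = 24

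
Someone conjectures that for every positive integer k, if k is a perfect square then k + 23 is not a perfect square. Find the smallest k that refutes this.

We need the least positive integer k for which k is a perfect square but k + 23 is a perfect square.
For k = 1, 4, 9, 16, 25, 36, 49, 64, 81, 100 the conclusion holds.
k = 121: 121 = 11² and 121 + 23 = 144 = 12².
Hence k = 121 is a counterexample.

k = 121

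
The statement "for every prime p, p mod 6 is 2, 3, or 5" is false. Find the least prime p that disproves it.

p = 7

For p = 2, 3, 5 the conclusion holds.
p = 7: 7 mod 6 = 1 — not in {2, 3, 5}.
So p = 7 is the smallest counterexample.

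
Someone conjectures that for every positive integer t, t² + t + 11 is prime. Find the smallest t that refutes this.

t = 10

We need the least positive integer t for which t² + t + 11 is not prime.
The first 9 eligible values, up to t = 9, all satisfy the conclusion.
t = 10: t² + t + 11 = 121 = 11 × 11, composite.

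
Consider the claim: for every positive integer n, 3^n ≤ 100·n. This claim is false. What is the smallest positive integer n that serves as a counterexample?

n = 6

n = 1: 3^n = 3 and 100·n = 100, so 3 ≤ 100.
n = 2: 3^n = 9 and 100·n = 200, so 9 ≤ 200.
n = 3: 3^n = 27 and 100·n = 300, so 27 ≤ 300.
n = 4: 3^n = 81 and 100·n = 400, so 81 ≤ 400.
n = 5: 3^n = 243 and 100·n = 500, so 243 ≤ 500.
n = 6: 3^n = 729 and 100·n = 600, so 729 > 600.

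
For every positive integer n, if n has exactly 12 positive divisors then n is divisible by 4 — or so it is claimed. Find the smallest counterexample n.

n = 90

Check each positive integer n in order until n has exactly 12 positive divisors but n is not divisible by 4.
n = 60: τ(60) = 12; 60 mod 4 = 0.
n = 72: τ(72) = 12; 72 mod 4 = 0.
n = 84: τ(84) = 12; 84 mod 4 = 0.
n = 90: τ(90) = 12; 90 mod 4 = 2.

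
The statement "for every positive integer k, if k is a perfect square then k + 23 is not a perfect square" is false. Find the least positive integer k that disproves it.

k = 121

For k = 1, 4, 9, 16, 25, 36, 49, 64, 81, 100 the conclusion holds.
k = 121: 121 = 11² and 121 + 23 = 144 = 12².
Thus k = 121 disproves the claim, and no smaller k works.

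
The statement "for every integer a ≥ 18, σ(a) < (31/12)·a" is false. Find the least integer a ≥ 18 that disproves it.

a = 48

We need the least integer a ≥ 18 for which the claim fails.
For a = 18, 19, 20, 21, …, 45, 46, 47 the conclusion holds.
a = 48: σ(48) = 124; 124 ≥ 124.
Hence a = 48 is a counterexample.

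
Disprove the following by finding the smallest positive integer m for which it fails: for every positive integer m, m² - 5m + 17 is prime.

m = 13

For m = 1, 2, 3, 4, …, 10, 11, 12 the conclusion holds.
m = 13: m² - 5m + 17 = 121 = 11 × 11, composite.
Hence m = 13 is a counterexample.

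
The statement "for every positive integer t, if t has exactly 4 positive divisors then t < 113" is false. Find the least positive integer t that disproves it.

t = 115

We need the least positive integer t for which t has exactly 4 positive divisors but the claim fails.
For t = 6, 8, 10, 14, …, 95, 106, 111 the conclusion holds.
t = 115: τ(115) = 4; 115 ≥ 113.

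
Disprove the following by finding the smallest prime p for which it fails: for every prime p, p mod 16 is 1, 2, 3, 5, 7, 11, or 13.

We need the least prime p for which the claim fails.
For p = 2, 3, 5, 7, 11, 13, 17, 19, 23, 29 the conclusion holds.
p = 31: 31 mod 16 = 15 — not in {1, 2, 3, 5, 7, 11, 13}.
Hence p = 31 is a counterexample.

p = 31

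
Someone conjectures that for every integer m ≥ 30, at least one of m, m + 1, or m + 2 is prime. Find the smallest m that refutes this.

For m = 30, 31 the conclusion holds.
m = 32: 32 = 2 × 16; 33 = 3 × 11; 34 = 2 × 17 — all composite.

m = 32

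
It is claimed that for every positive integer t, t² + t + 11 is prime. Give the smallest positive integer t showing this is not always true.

We need the least positive integer t for which t² + t + 11 is not prime.
For t = 1, 2, 3, 4, 5, 6, 7, 8, 9 the conclusion holds.
t = 10: t² + t + 11 = 121 = 11 × 11, composite.

t = 10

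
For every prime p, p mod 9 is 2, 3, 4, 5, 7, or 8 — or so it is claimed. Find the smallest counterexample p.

For p = 2, 3, 5, 7, 11, 13, 17 the conclusion holds.
p = 19: 19 mod 9 = 1 — not in {2, 3, 4, 5, 7, 8}.

p = 19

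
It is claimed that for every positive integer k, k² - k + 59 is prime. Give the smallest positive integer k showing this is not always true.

k = 3

We need the least positive integer k for which k² - k + 59 is not prime.
For k = 1, 2 the conclusion holds.
k = 3: k² - k + 59 = 65 = 5 × 13, composite.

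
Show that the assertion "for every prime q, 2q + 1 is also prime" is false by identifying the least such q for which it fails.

Check each prime q in order until 2q + 1 is not prime.
q = 2: 2q + 1 = 5, prime.
q = 3: 2q + 1 = 7, prime.
q = 5: 2q + 1 = 11, prime.
q = 7: 2q + 1 = 15 = 3 × 5, not prime.

q = 7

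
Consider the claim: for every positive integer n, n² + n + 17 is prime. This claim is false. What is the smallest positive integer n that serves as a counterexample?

A counterexample is any positive integer n such that n² + n + 17 is not prime; we check each in order.
For n = 1, 2, 3, 4, …, 13, 14, 15 the conclusion holds.
n = 16: n² + n + 17 = 289 = 17 × 17, composite.
So n = 16 is the smallest counterexample.

n = 16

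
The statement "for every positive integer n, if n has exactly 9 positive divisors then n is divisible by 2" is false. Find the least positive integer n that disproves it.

n = 36: τ(36) = 9; 36 mod 2 = 0.
n = 100: τ(100) = 9; 100 mod 2 = 0.
n = 196: τ(196) = 9; 196 mod 2 = 0.
n = 225: τ(225) = 9; 225 mod 2 = 1.

n = 225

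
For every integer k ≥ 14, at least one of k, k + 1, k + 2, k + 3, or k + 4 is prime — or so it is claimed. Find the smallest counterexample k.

k = 24

For k = 14, 15, 16, 17, 18, 19, 20, 21, 22, 23 the conclusion holds.
k = 24: 24 = 2 × 12; 25 = 5 × 5; 26 = 2 × 13; 27 = 3 × 9; 28 = 2 × 14 — all composite.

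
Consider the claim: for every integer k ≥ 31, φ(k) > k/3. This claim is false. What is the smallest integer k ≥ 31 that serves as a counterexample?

k = 36

We need the least integer k ≥ 31 for which the claim fails.
For k = 31, 32, 33, 34, 35 the conclusion holds.
k = 36: φ(36) = 12 and 36/3 = 12, so φ(36) ≤ 36/3.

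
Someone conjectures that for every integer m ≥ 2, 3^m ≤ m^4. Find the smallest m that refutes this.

For m = 2, 3, 4, 5, 6, 7 the conclusion holds.
m = 8: 3^m = 6561 and m^4 = 4096, so 6561 > 4096.
Thus m = 8 disproves the claim, and no smaller m works.

m = 8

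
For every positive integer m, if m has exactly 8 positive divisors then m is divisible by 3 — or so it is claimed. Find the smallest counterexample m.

m = 40

We need the least positive integer m for which m has exactly 8 positive divisors but m is not divisible by 3.
m = 24: τ(24) = 8; 24 mod 3 = 0.
m = 30: τ(30) = 8; 30 mod 3 = 0.
m = 40: τ(40) = 8; 40 mod 3 = 1.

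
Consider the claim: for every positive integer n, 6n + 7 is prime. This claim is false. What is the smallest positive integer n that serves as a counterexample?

Check each positive integer n in order until 6n + 7 is not prime.
n = 1: 6n + 7 = 13, prime.
n = 2: 6n + 7 = 19, prime.
n = 3: 6n + 7 = 25 = 5 × 5, composite.
Thus n = 3 disproves the claim, and no smaller n works.

n = 3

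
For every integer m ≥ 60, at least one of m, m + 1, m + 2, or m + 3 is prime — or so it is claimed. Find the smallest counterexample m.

m = 62

Check each integer m ≥ 60 in order until m, m + 1, m + 2, m + 3 are all composite.
m = 60: 61 is prime.
m = 61: 61 is prime.
m = 62: 62 = 2 × 31; 63 = 3 × 21; 64 = 2 × 32; 65 = 5 × 13 — all composite.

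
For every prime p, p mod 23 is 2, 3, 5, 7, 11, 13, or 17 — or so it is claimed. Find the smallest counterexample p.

p = 19

Check each prime p in order until the claim fails.
The first 7 eligible values, up to p = 17, all satisfy the conclusion.
p = 19: 19 mod 23 = 19 — not in {2, 3, 5, 7, 11, 13, 17}.
So p = 19 is the smallest counterexample.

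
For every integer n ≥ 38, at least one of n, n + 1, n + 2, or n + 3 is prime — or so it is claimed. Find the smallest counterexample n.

Check each integer n ≥ 38 in order until n, n + 1, n + 2, n + 3 are all composite.
For n = 38, 39, 40, 41, 42, 43, 44, 45, 46, 47 the conclusion holds.
n = 48: 48 = 2 × 24; 49 = 7 × 7; 50 = 2 × 25; 51 = 3 × 17 — all composite.

n = 48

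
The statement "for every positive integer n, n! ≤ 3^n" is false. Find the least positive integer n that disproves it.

n = 7

A counterexample is any positive integer n such that n! > 3^n; we check each in order.
n = 1: n! = 1 and 3^n = 3, so 1 ≤ 3.
n = 2: n! = 2 and 3^n = 9, so 2 ≤ 9.
n = 3: n! = 6 and 3^n = 27, so 6 ≤ 27.
n = 4: n! = 24 and 3^n = 81, so 24 ≤ 81.
n = 5: n! = 120 and 3^n = 243, so 120 ≤ 243.
n = 6: n! = 720 and 3^n = 729, so 720 ≤ 729.
n = 7: n! = 5040 and 3^n = 2187, so 5040 > 2187.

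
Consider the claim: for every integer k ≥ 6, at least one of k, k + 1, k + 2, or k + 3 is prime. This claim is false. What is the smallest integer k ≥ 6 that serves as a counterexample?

k = 24

Check each integer k ≥ 6 in order until k, k + 1, k + 2, k + 3 are all composite.
For k = 6, 7, 8, 9, …, 21, 22, 23 the conclusion holds.
k = 24: 24 = 2 × 12; 25 = 5 × 5; 26 = 2 × 13; 27 = 3 × 9 — all composite.
Hence k = 24 is a counterexample.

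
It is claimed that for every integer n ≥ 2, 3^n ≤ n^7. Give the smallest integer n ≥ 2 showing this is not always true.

We need the least integer n ≥ 2 for which 3^n > n^7.
For n = 2, 3, 4, 5, …, 16, 17, 18 the conclusion holds.
n = 19: 3^n = 1162261467 and n^7 = 893871739, so 1162261467 > 893871739.
Thus n = 19 disproves the claim, and no smaller n works.

n = 19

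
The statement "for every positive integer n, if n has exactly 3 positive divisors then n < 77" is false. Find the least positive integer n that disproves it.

n = 121

Check each positive integer n in order until n has exactly 3 positive divisors but the claim fails.
The first 4 eligible values, up to n = 49, all satisfy the conclusion.
n = 121: τ(121) = 3; 121 ≥ 77.
So n = 121 is the smallest counterexample.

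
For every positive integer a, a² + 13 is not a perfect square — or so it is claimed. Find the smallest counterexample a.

a = 6

A counterexample is any positive integer a such that a² + 13 is a perfect square; we check each in order.
The first 5 eligible values, up to a = 5, all satisfy the conclusion.
a = 6: 6² + 13 = 49 = 7², a perfect square.
So a = 6 is the smallest counterexample.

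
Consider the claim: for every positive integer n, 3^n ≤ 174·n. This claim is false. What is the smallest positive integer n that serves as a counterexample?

We need the least positive integer n for which 3^n > 174·n.
The first 6 eligible values, up to n = 6, all satisfy the conclusion.
n = 7: 3^n = 2187 and 174·n = 1218, so 2187 > 1218.
Thus n = 7 disproves the claim, and no smaller n works.

n = 7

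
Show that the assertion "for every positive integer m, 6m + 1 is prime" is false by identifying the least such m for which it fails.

m = 4

m = 1: 6m + 1 = 7, prime.
m = 2: 6m + 1 = 13, prime.
m = 3: 6m + 1 = 19, prime.
m = 4: 6m + 1 = 25 = 5 × 5, composite.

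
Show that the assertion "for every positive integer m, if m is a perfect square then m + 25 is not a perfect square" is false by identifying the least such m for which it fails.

m = 144

For m = 1, 4, 9, 16, …, 81, 100, 121 the conclusion holds.
m = 144: 144 = 12² and 144 + 25 = 169 = 13².
Hence m = 144 is a counterexample.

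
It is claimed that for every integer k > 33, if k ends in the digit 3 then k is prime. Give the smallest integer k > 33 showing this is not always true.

A counterexample is any integer k > 33 such that k ends in the digit 3 but k is not prime; we check each in order.
For k = 43, 53 the conclusion holds.
k = 63: 63 ends in 3; 63 = 3 × 21, composite.

k = 63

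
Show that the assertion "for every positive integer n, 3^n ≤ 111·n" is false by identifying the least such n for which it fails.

We need the least positive integer n for which 3^n > 111·n.
n = 1: 3^n = 3 and 111·n = 111, so 3 ≤ 111.
n = 2: 3^n = 9 and 111·n = 222, so 9 ≤ 222.
n = 3: 3^n = 27 and 111·n = 333, so 27 ≤ 333.
n = 4: 3^n = 81 and 111·n = 444, so 81 ≤ 444.
n = 5: 3^n = 243 and 111·n = 555, so 243 ≤ 555.
n = 6: 3^n = 729 and 111·n = 666, so 729 > 666.
So n = 6 is the smallest counterexample.

n = 6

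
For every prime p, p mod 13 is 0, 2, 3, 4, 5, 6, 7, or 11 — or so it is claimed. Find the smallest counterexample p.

p = 23

The first 8 eligible values, up to p = 19, all satisfy the conclusion.
p = 23: 23 mod 13 = 10 — not in {0, 2, 3, 4, 5, 6, 7, 11}.
So p = 23 is the smallest counterexample.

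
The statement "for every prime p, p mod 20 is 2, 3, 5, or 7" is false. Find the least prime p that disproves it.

p = 11

For p = 2, 3, 5, 7 the conclusion holds.
p = 11: 11 mod 20 = 11 — not in {2, 3, 5, 7}.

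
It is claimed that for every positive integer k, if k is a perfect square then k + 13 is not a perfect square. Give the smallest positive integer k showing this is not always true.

k = 1: 1 + 13 = 14, not a perfect square.
k = 4: 4 + 13 = 17, not a perfect square.
k = 9: 9 + 13 = 22, not a perfect square.
k = 16: 16 + 13 = 29, not a perfect square.
k = 25: 25 + 13 = 38, not a perfect square.
k = 36: 36 = 6² and 36 + 13 = 49 = 7².
So k = 36 is the smallest counterexample.

k = 36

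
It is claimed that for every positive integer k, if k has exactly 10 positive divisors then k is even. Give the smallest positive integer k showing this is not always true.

For k = 48, 80, 112, 162, 176, 208, 272, 304, 368 the conclusion holds.
k = 405: divisors of 405: 10 divisors; 405 is odd.
Hence k = 405 is a counterexample.

k = 405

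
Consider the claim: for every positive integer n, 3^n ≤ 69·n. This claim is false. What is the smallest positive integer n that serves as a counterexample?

n = 6

The first 5 eligible values, up to n = 5, all satisfy the conclusion.
n = 6: 3^n = 729 and 69·n = 414, so 729 > 414.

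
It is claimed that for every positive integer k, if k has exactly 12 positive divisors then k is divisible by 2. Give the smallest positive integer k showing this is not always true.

Check each positive integer k in order until k has exactly 12 positive divisors but k is not divisible by 2.
For k = 60, 72, 84, 90, …, 294, 306, 308 the conclusion holds.
k = 315: τ(315) = 12; 315 mod 2 = 1.
So k = 315 is the smallest counterexample.

k = 315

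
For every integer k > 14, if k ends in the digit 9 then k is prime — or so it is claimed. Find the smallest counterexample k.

k = 39

For k = 19, 29 the conclusion holds.
k = 39: 39 ends in 9; 39 = 3 × 13, composite.
So k = 39 is the smallest counterexample.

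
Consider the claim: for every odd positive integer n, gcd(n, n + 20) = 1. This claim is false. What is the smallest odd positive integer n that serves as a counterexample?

n = 5

n = 1: gcd(1, 21) = 1.
n = 3: gcd(3, 23) = 1.
n = 5: gcd(5, 25) = 5.
So n = 5 is the smallest counterexample.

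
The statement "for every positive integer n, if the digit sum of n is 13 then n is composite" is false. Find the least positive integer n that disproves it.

Check each positive integer n in order until the digit sum of n is 13 but n is prime.
n = 49: digit sum 13; 49 is composite.
n = 58: digit sum 13; 58 is composite.
n = 67: digit sum 13; 67 is prime, not composite.

n = 67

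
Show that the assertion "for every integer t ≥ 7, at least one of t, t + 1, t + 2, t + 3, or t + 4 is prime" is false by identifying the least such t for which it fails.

t = 24

We need the least integer t ≥ 7 for which t, t + 1, t + 2, t + 3, t + 4 are all composite.
For t = 7, 8, 9, 10, …, 21, 22, 23 the conclusion holds.
t = 24: 24 = 2 × 12; 25 = 5 × 5; 26 = 2 × 13; 27 = 3 × 9; 28 = 2 × 14 — all composite.
Thus t = 24 disproves the claim, and no smaller t works.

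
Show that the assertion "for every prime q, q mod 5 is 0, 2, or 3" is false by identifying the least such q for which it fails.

q = 11

The first 4 eligible values, up to q = 7, all satisfy the conclusion.
q = 11: 11 mod 5 = 1 — not in {0, 2, 3}.
Thus q = 11 disproves the claim, and no smaller q works.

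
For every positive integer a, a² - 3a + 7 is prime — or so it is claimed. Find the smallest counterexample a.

a = 6

For a = 1, 2, 3, 4, 5 the conclusion holds.
a = 6: a² - 3a + 7 = 25 = 5 × 5, composite.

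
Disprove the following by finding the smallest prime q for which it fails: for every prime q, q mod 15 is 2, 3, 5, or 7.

For q = 2, 3, 5, 7 the conclusion holds.
q = 11: 11 mod 15 = 11 — not in {2, 3, 5, 7}.
Hence q = 11 is a counterexample.

q = 11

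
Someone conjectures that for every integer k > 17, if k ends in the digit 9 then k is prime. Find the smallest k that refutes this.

For k = 19, 29 the conclusion holds.
k = 39: 39 ends in 9; 39 = 3 × 13, composite.
So k = 39 is the smallest counterexample.

k = 39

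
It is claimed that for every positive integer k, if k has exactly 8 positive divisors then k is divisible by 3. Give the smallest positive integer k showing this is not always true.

Check each positive integer k in order until k has exactly 8 positive divisors but k is not divisible by 3.
k = 24: τ(24) = 8; 24 mod 3 = 0.
k = 30: τ(30) = 8; 30 mod 3 = 0.
k = 40: τ(40) = 8; 40 mod 3 = 1.
Thus k = 40 disproves the claim, and no smaller k works.

k = 40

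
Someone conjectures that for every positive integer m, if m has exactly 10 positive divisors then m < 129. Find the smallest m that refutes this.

m = 162

For m = 48, 80, 112 the conclusion holds.
m = 162: τ(162) = 10; 162 ≥ 129.
So m = 162 is the smallest counterexample.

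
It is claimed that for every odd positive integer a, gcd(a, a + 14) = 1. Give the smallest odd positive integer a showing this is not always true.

a = 1: gcd(1, 15) = 1.
a = 3: gcd(3, 17) = 1.
a = 5: gcd(5, 19) = 1.
a = 7: gcd(7, 21) = 7.
So a = 7 is the smallest counterexample.

a = 7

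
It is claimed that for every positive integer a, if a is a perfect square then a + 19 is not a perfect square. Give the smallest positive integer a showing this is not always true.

Check each positive integer a in order until a is a perfect square but a + 19 is a perfect square.
The first 8 eligible values, up to a = 64, all satisfy the conclusion.
a = 81: 81 = 9² and 81 + 19 = 100 = 10².
Hence a = 81 is a counterexample.

a = 81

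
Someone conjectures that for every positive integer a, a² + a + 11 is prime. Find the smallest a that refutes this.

a = 10

We need the least positive integer a for which a² + a + 11 is not prime.
For a = 1, 2, 3, 4, 5, 6, 7, 8, 9 the conclusion holds.
a = 10: a² + a + 11 = 121 = 11 × 11, composite.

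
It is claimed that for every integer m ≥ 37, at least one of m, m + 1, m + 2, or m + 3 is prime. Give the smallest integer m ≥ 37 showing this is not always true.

A counterexample is any integer m ≥ 37 such that m, m + 1, m + 2, m + 3 are all composite; we check each in order.
The first 11 eligible values, up to m = 47, all satisfy the conclusion.
m = 48: 48 = 2 × 24; 49 = 7 × 7; 50 = 2 × 25; 51 = 3 × 17 — all composite.

m = 48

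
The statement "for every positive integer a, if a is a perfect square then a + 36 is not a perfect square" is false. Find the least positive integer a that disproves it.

a = 64

We need the least positive integer a for which a is a perfect square but a + 36 is a perfect square.
a = 1: 1 + 36 = 37, not a perfect square.
a = 4: 4 + 36 = 40, not a perfect square.
a = 9: 9 + 36 = 45, not a perfect square.
a = 16: 16 + 36 = 52, not a perfect square.
a = 25: 25 + 36 = 61, not a perfect square.
a = 36: 36 + 36 = 72, not a perfect square.
a = 49: 49 + 36 = 85, not a perfect square.
a = 64: 64 = 8² and 64 + 36 = 100 = 10².
Thus a = 64 disproves the claim, and no smaller a works.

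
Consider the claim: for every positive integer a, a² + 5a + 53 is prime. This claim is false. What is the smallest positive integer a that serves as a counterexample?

a = 3

a = 1: a² + 5a + 53 = 59, prime.
a = 2: a² + 5a + 53 = 67, prime.
a = 3: a² + 5a + 53 = 77 = 7 × 11, composite.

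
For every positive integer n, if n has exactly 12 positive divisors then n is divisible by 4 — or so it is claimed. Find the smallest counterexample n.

We need the least positive integer n for which n has exactly 12 positive divisors but n is not divisible by 4.
n = 60: τ(60) = 12; 60 mod 4 = 0.
n = 72: τ(72) = 12; 72 mod 4 = 0.
n = 84: τ(84) = 12; 84 mod 4 = 0.
n = 90: τ(90) = 12; 90 mod 4 = 2.
Hence n = 90 is a counterexample.

n = 90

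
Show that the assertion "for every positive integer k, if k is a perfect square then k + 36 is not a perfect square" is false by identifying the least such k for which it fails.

A counterexample is any positive integer k such that k is a perfect square but k + 36 is a perfect square; we check each in order.
k = 1: 1 + 36 = 37, not a perfect square.
k = 4: 4 + 36 = 40, not a perfect square.
k = 9: 9 + 36 = 45, not a perfect square.
k = 16: 16 + 36 = 52, not a perfect square.
k = 25: 25 + 36 = 61, not a perfect square.
k = 36: 36 + 36 = 72, not a perfect square.
k = 49: 49 + 36 = 85, not a perfect square.
k = 64: 64 = 8² and 64 + 36 = 100 = 10².

k = 64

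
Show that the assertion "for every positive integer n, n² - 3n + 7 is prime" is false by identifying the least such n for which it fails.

n = 6

For n = 1, 2, 3, 4, 5 the conclusion holds.
n = 6: n² - 3n + 7 = 25 = 5 × 5, composite.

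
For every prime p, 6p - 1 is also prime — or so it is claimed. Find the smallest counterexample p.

We need the least prime p for which 6p - 1 is not prime.
The first 4 eligible values, up to p = 7, all satisfy the conclusion.
p = 11: 6p - 1 = 65 = 5 × 13, not prime.

p = 11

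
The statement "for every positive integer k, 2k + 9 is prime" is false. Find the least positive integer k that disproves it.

k = 3

We need the least positive integer k for which 2k + 9 is not prime.
For k = 1, 2 the conclusion holds.
k = 3: 2k + 9 = 15 = 3 × 5, composite.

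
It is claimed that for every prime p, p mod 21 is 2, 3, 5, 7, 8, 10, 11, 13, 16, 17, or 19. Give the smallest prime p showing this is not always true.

We need the least prime p for which the claim fails.
For p = 2, 3, 5, 7, …, 29, 31, 37 the conclusion holds.
p = 41: 41 mod 21 = 20 — not in {2, 3, 5, 7, 8, 10, 11, 13, 16, 17, 19}.

p = 41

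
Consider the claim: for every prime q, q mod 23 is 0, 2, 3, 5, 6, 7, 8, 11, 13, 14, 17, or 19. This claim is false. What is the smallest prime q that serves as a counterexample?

q = 41

A counterexample is any prime q such that the claim fails; we check each in order.
The first 12 eligible values, up to q = 37, all satisfy the conclusion.
q = 41: 41 mod 23 = 18 — not in {0, 2, 3, 5, 6, 7, 8, 11, 13, 14, 17, 19}.
Hence q = 41 is a counterexample.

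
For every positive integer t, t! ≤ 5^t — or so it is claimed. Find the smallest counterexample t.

The first 11 eligible values, up to t = 11, all satisfy the conclusion.
t = 12: t! = 479001600 and 5^t = 244140625, so 479001600 > 244140625.

t = 12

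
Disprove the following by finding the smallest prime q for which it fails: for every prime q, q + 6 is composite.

q = 5

q = 2: q + 6 = 8 = 2 × 4, composite.
q = 3: q + 6 = 9 = 3 × 3, composite.
q = 5: q + 6 = 11, prime — not composite.
Hence q = 5 is a counterexample.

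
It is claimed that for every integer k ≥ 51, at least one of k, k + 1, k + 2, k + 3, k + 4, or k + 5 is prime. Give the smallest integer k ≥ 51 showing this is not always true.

k = 90

The first 39 eligible values, up to k = 89, all satisfy the conclusion.
k = 90: 90 = 2 × 45; 91 = 7 × 13; 92 = 2 × 46; 93 = 3 × 31; 94 = 2 × 47; 95 = 5 × 19 — all composite.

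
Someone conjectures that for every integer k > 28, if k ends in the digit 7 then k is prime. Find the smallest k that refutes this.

k = 57

For k = 37, 47 the conclusion holds.
k = 57: 57 ends in 7; 57 = 3 × 19, composite.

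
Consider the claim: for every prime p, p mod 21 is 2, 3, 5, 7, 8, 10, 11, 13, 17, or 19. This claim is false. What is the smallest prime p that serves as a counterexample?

Check each prime p in order until the claim fails.
The first 11 eligible values, up to p = 31, all satisfy the conclusion.
p = 37: 37 mod 21 = 16 — not in {2, 3, 5, 7, 8, 10, 11, 13, 17, 19}.
So p = 37 is the smallest counterexample.

p = 37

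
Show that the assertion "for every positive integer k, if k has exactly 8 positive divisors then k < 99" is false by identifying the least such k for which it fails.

A counterexample is any positive integer k such that k has exactly 8 positive divisors but the claim fails; we check each in order.
The first 10 eligible values, up to k = 88, all satisfy the conclusion.
k = 102: τ(102) = 8; 102 ≥ 99.
Thus k = 102 disproves the claim, and no smaller k works.

k = 102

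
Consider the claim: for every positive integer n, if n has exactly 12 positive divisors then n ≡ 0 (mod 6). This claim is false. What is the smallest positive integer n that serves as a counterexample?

For n = 60, 72, 84, 90, 96, 108, 126, 132 the conclusion holds.
n = 140: τ(140) = 12; 140 ≡ 2 (mod 6).
Hence n = 140 is a counterexample.

n = 140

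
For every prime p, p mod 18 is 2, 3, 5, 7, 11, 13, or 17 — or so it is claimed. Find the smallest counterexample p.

Check each prime p in order until the claim fails.
For p = 2, 3, 5, 7, 11, 13, 17 the conclusion holds.
p = 19: 19 mod 18 = 1 — not in {2, 3, 5, 7, 11, 13, 17}.
So p = 19 is the smallest counterexample.

p = 19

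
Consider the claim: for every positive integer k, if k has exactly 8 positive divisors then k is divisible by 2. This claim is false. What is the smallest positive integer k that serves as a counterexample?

Check each positive integer k in order until k has exactly 8 positive divisors but k is not divisible by 2.
The first 12 eligible values, up to k = 104, all satisfy the conclusion.
k = 105: τ(105) = 8; 105 mod 2 = 1.

k = 105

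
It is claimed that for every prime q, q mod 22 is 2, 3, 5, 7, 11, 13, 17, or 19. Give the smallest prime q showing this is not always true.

q = 23

For q = 2, 3, 5, 7, 11, 13, 17, 19 the conclusion holds.
q = 23: 23 mod 22 = 1 — not in {2, 3, 5, 7, 11, 13, 17, 19}.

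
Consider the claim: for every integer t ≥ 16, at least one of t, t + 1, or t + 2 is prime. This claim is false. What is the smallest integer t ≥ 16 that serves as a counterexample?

We need the least integer t ≥ 16 for which t, t + 1, t + 2 are all composite.
The first 4 eligible values, up to t = 19, all satisfy the conclusion.
t = 20: 20 = 2 × 10; 21 = 3 × 7; 22 = 2 × 11 — all composite.
So t = 20 is the smallest counterexample.

t = 20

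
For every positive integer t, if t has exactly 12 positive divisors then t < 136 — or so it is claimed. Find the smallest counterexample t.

t = 140

The first 8 eligible values, up to t = 132, all satisfy the conclusion.
t = 140: τ(140) = 12; 140 ≥ 136.
Thus t = 140 disproves the claim, and no smaller t works.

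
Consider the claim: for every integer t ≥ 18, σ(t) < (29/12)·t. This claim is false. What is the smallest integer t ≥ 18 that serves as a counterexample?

t = 18: σ(18) = 39; 39 < 87/2.
t = 19: σ(19) = 20; 20 < 551/12.
t = 20: σ(20) = 42; 42 < 145/3.
t = 21: σ(21) = 32; 32 < 203/4.
t = 22: σ(22) = 36; 36 < 319/6.
t = 23: σ(23) = 24; 24 < 667/12.
t = 24: σ(24) = 60; 60 ≥ 58.
Thus t = 24 disproves the claim, and no smaller t works.

t = 24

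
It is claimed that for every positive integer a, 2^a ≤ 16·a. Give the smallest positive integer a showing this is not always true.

A counterexample is any positive integer a such that 2^a > 16·a; we check each in order.
For a = 1, 2, 3, 4, 5, 6 the conclusion holds.
a = 7: 2^a = 128 and 16·a = 112, so 128 > 112.
Hence a = 7 is a counterexample.

a = 7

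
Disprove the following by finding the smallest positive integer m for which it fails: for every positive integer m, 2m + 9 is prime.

m = 3

Check each positive integer m in order until 2m + 9 is not prime.
m = 1: 2m + 9 = 11, prime.
m = 2: 2m + 9 = 13, prime.
m = 3: 2m + 9 = 15 = 3 × 5, composite.
Thus m = 3 disproves the claim, and no smaller m works.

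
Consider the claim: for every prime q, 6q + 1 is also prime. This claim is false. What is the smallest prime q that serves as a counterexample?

q = 19

Check each prime q in order until 6q + 1 is not prime.
The first 7 eligible values, up to q = 17, all satisfy the conclusion.
q = 19: 6q + 1 = 115 = 5 × 23, not prime.
Hence q = 19 is a counterexample.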